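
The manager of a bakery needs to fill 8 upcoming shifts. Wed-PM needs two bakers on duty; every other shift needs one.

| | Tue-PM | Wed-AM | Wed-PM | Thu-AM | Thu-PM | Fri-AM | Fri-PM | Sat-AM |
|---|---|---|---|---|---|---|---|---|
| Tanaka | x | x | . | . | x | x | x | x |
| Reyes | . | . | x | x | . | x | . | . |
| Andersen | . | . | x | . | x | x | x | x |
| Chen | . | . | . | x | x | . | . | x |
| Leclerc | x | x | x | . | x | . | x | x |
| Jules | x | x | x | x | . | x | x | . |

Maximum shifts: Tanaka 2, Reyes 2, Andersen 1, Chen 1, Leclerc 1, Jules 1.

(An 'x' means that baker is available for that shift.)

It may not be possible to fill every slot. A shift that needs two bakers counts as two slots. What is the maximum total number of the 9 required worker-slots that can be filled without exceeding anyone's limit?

Total capacity across all bakers is 2+2+1+1+1+1 = 8, and 9 slots are needed, so at most 8 can be filled.
An assignment achieving 8: Tue-PM→Tanaka, Wed-AM→Tanaka, Wed-PM→Reyes+Andersen, Thu-AM→Reyes, Thu-PM→Chen, Fri-AM→Jules, Fri-PM→Leclerc.
Loads: Tanaka 2/2, Reyes 2/2, Andersen 1/1, Chen 1/1, Leclerc 1/1, Jules 1/1.

8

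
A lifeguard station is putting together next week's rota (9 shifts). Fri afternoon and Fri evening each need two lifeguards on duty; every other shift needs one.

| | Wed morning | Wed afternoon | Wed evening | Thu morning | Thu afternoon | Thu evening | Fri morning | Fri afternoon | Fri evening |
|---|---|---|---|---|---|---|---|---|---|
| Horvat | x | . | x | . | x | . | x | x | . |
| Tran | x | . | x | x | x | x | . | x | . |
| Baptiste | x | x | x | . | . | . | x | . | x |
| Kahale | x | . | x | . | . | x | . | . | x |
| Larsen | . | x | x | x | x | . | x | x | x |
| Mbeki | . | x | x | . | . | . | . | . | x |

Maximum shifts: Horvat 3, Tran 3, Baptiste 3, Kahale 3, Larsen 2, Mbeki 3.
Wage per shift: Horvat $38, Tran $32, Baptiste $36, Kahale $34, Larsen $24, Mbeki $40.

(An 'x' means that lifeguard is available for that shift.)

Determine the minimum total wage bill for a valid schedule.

Picking the cheapest available lifeguard for each shift independently would cost $298, but that ignores the shift limits.
An optimal schedule: Wed morning→Kahale, Wed afternoon→Baptiste, Wed evening→Kahale, Thu morning→Larsen, Thu afternoon→Tran, Thu evening→Tran, Fri morning→Baptiste, Fri afternoon→Larsen+Tran, Fri evening→Kahale+Baptiste.
Total: 34 + 36 + 34 + 24 + 32 + 32 + 36 + 24 + 32 + 34 + 36 = $354.

$354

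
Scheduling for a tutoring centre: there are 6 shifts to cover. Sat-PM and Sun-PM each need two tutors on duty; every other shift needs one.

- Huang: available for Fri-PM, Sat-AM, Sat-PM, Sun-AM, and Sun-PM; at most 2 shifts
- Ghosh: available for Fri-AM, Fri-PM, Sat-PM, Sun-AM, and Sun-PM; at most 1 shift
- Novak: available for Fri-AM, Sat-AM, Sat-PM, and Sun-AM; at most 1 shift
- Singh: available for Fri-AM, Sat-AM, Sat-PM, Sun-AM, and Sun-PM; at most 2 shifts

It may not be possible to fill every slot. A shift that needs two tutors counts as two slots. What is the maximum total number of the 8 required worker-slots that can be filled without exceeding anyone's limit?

6

Total capacity across all tutors is 2+1+1+2 = 6, and 8 slots are needed, so at most 6 can be filled.
An assignment achieving 6: Fri-AM→Ghosh, Fri-PM→Huang, Sat-AM→Huang, Sat-PM→Novak+Singh, Sun-PM→Singh.
Loads: Huang 2/2, Ghosh 1/1, Novak 1/1, Singh 2/2.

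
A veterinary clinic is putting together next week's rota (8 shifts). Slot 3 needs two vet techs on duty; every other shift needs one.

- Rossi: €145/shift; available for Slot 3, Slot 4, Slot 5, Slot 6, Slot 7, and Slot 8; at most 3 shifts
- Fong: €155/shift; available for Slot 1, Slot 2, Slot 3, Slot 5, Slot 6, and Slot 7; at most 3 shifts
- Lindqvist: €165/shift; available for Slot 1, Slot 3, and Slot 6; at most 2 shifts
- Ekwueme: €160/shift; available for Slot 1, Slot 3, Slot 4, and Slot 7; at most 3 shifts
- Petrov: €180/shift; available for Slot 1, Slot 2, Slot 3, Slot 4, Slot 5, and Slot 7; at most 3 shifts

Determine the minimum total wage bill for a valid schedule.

€1380

Slot 8 can only be covered by Rossi, so that assignment is forced.
Picking the cheapest available vet tech for each shift independently would cost €1335, but that ignores the shift limits.
An optimal schedule: Slot 1→Ekwueme, Slot 2→Fong, Slot 3→Fong+Ekwueme, Slot 4→Rossi, Slot 5→Rossi, Slot 6→Fong, Slot 7→Ekwueme, Slot 8→Rossi.
Total: 160 + 155 + 155 + 160 + 145 + 145 + 155 + 160 + 145 = €1380.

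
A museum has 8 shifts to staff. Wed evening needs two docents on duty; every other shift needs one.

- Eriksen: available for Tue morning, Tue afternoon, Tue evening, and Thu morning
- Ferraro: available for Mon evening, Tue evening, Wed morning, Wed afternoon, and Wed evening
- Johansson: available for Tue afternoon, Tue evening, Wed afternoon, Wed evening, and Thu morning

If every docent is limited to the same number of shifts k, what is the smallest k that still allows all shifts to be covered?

With 3 docents and 9 worker-slots to fill, someone must work at least ⌈9/3⌉ = 3 shifts, so k ≥ 3.
k = 3 works: Mon evening→Ferraro, Tue morning→Eriksen, Tue afternoon→Eriksen, Tue evening→Johansson, Wed morning→Ferraro, Wed afternoon→Johansson, Wed evening→Ferraro+Johansson, Thu morning→Eriksen.
Loads: Eriksen 3, Ferraro 3, Johansson 3 — all ≤ 3.

3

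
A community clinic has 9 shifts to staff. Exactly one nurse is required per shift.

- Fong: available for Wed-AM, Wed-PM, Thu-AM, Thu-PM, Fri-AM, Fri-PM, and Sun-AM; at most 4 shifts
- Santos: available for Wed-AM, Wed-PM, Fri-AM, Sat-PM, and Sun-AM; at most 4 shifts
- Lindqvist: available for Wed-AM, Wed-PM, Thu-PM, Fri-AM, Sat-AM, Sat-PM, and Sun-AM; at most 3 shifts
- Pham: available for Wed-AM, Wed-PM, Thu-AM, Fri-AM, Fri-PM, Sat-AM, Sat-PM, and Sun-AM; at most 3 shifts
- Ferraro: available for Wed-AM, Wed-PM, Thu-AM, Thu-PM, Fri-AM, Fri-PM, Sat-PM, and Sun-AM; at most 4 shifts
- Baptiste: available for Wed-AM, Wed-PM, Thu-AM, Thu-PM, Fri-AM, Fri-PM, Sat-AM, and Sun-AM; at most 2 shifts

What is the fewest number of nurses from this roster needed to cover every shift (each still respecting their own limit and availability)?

3

9 slots to fill and no one can take more than 4, so at least ⌈9/4⌉ = 3 nurses are needed.
Fong, Santos, and Lindqvist alone can cover everything: Wed-AM→Fong, Wed-PM→Santos, Thu-AM→Fong, Thu-PM→Fong, Fri-AM→Santos, Fri-PM→Fong, Sat-AM→Lindqvist, Sat-PM→Santos, Sun-AM→Santos.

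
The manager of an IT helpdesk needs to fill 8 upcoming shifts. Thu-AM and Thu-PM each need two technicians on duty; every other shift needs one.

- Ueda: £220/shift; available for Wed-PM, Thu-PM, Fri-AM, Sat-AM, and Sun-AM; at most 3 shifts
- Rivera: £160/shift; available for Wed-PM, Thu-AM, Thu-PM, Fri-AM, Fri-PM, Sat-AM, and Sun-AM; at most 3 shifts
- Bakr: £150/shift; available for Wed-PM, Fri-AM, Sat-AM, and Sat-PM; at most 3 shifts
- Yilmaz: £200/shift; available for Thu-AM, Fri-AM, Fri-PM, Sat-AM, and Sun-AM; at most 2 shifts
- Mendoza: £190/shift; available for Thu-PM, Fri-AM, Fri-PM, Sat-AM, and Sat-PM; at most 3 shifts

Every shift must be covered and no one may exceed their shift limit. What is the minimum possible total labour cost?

£1700

Thu-AM can only be covered by Rivera and Yilmaz, so that assignment is forced.
Picking the cheapest available technician for each shift independently would cost £1630, but that ignores the shift limits.
An optimal schedule: Wed-PM→Bakr, Thu-AM→Rivera+Yilmaz, Thu-PM→Rivera+Mendoza, Fri-AM→Bakr, Fri-PM→Mendoza, Sat-AM→Mendoza, Sat-PM→Bakr, Sun-AM→Rivera.
Total: 150 + 160 + 200 + 160 + 190 + 150 + 190 + 190 + 150 + 160 = £1700.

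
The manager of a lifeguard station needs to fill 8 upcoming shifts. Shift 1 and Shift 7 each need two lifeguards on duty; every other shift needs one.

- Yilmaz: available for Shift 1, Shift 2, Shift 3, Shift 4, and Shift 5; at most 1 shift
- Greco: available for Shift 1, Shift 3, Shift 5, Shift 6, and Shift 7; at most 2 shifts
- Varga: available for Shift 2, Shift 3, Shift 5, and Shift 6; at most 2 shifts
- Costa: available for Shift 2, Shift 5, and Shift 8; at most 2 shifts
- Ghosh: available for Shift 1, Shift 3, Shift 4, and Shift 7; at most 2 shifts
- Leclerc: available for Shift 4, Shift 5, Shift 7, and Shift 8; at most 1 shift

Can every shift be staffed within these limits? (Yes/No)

One valid schedule: Shift 1→Yilmaz+Greco, Shift 2→Varga, Shift 3→Varga, Shift 4→Ghosh, Shift 5→Costa, Shift 6→Greco, Shift 7→Ghosh+Leclerc, Shift 8→Costa.
Loads: Yilmaz 1/1, Greco 2/2, Varga 2/2, Costa 2/2, Ghosh 2/2, Leclerc 1/1 — all within limits.

Yes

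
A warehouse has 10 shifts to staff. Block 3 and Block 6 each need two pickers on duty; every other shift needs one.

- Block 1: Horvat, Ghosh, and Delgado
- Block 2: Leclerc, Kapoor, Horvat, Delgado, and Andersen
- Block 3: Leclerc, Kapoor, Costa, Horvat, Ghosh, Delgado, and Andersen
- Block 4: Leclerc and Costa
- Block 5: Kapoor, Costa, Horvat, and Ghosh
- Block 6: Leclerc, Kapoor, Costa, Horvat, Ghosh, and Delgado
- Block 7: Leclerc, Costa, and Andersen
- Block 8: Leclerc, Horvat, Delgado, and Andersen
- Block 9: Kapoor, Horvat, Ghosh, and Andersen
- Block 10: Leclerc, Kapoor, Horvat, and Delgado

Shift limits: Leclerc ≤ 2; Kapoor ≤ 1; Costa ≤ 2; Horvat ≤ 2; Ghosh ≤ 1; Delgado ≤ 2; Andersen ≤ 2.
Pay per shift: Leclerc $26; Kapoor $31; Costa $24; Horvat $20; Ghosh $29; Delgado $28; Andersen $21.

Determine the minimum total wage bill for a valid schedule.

Picking the cheapest available picker for each shift independently would cost $250, but that ignores the shift limits.
An optimal schedule: Block 1→Horvat, Block 2→Andersen, Block 3→Costa+Andersen, Block 4→Leclerc, Block 5→Kapoor, Block 6→Costa+Delgado, Block 7→Leclerc, Block 8→Horvat, Block 9→Ghosh, Block 10→Delgado.
Total: 20 + 21 + 24 + 21 + 26 + 31 + 24 + 28 + 26 + 20 + 29 + 28 = $298.

$298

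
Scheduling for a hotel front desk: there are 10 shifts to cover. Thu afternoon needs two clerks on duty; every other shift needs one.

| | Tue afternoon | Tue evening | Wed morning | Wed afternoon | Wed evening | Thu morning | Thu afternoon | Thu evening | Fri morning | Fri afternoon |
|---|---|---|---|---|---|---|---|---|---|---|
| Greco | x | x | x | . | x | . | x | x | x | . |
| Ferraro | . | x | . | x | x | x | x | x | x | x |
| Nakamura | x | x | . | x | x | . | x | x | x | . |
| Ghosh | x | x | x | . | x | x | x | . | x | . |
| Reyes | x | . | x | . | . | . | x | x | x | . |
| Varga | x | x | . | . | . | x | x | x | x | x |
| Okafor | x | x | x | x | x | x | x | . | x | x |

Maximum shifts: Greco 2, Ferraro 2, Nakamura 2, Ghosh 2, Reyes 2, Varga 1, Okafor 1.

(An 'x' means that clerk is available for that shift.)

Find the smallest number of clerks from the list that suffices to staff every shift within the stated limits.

6

11 slots to fill and no one can take more than 2, so at least ⌈11/2⌉ = 6 clerks are needed.
Greco, Ferraro, Nakamura, Ghosh, Reyes, and Varga alone can cover everything: Tue afternoon→Nakamura, Tue evening→Nakamura, Wed morning→Greco, Wed afternoon→Ferraro, Wed evening→Greco, Thu morning→Ghosh, Thu afternoon→Reyes+Varga, Thu evening→Reyes, Fri morning→Ghosh, Fri afternoon→Ferraro.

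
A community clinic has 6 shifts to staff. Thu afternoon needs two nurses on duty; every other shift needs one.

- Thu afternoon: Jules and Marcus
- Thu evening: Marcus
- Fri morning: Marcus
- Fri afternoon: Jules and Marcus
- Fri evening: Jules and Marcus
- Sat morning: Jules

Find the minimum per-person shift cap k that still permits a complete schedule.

4

With 2 nurses and 7 worker-slots to fill, someone must work at least ⌈7/2⌉ = 4 shifts, so k ≥ 4.
k = 4 works: Thu afternoon→Jules+Marcus, Thu evening→Marcus, Fri morning→Marcus, Fri afternoon→Jules, Fri evening→Jules, Sat morning→Jules.
Loads: Jules 4, Marcus 3 — all ≤ 4.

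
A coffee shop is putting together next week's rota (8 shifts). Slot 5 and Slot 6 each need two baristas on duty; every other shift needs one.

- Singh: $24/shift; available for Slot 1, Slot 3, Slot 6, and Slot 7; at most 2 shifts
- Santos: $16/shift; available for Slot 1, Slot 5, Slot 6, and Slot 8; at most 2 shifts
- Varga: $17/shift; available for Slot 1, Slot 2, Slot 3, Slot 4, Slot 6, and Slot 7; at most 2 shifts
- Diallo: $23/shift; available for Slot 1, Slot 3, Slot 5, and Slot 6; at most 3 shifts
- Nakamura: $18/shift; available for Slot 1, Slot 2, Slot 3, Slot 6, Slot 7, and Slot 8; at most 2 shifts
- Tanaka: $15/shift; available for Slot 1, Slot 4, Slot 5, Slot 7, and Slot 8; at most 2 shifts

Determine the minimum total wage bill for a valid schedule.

$178

Picking the cheapest available barista for each shift independently would cost $158, but that ignores the shift limits.
An optimal schedule: Slot 1→Diallo, Slot 2→Varga, Slot 3→Varga, Slot 4→Tanaka, Slot 5→Tanaka+Santos, Slot 6→Nakamura+Diallo, Slot 7→Nakamura, Slot 8→Santos.
Total: 23 + 17 + 17 + 15 + 15 + 16 + 18 + 23 + 18 + 16 = $178.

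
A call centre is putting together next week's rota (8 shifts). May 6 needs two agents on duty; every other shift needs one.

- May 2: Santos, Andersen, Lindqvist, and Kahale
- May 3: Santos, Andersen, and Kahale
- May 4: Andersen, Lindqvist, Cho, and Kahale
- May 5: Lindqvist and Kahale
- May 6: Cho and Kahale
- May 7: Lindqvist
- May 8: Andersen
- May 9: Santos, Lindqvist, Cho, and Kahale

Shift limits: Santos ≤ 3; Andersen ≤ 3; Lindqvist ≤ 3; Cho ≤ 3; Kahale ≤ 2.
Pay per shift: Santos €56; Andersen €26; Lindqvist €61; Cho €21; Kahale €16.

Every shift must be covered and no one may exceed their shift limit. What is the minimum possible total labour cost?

€234

May 6 can only be covered by Cho and Kahale, so that assignment is forced.
May 7 can only be covered by Lindqvist, so that assignment is forced.
May 8 can only be covered by Andersen, so that assignment is forced.
Picking the cheapest available agent for each shift independently would cost €204, but that ignores the shift limits.
An optimal schedule: May 2→Andersen, May 3→Andersen, May 4→Cho, May 5→Kahale, May 6→Kahale+Cho, May 7→Lindqvist, May 8→Andersen, May 9→Cho.
Total: 26 + 26 + 21 + 16 + 16 + 21 + 61 + 26 + 21 = €234.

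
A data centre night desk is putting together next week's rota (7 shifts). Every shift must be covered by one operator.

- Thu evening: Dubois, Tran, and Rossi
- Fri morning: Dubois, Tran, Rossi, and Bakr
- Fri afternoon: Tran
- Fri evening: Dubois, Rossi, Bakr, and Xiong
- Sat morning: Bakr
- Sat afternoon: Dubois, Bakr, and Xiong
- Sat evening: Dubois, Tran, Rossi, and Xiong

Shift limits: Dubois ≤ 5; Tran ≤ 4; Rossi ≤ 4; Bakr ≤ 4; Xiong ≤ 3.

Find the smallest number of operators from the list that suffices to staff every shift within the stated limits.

7 slots to fill and no one can take more than 5, so at least ⌈7/5⌉ = 2 operators are needed.
Tran and Bakr alone can cover everything: Thu evening→Tran, Fri morning→Tran, Fri afternoon→Tran, Fri evening→Bakr, Sat morning→Bakr, Sat afternoon→Bakr, Sat evening→Tran.

2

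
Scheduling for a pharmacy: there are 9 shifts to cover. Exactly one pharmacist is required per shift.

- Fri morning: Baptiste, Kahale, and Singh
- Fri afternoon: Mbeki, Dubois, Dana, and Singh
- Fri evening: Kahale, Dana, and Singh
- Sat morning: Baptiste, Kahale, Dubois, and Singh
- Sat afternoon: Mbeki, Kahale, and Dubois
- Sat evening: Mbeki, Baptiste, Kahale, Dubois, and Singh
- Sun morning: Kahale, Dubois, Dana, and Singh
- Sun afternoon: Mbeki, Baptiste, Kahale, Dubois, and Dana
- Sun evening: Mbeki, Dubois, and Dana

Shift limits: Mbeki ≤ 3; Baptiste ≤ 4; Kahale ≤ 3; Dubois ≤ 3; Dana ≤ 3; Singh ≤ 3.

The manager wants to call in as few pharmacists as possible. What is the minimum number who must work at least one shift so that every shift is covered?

9 slots to fill and no one can take more than 4, so at least ⌈9/4⌉ = 3 pharmacists are needed.
Mbeki, Baptiste, and Kahale alone can cover everything: Fri morning→Baptiste, Fri afternoon→Mbeki, Fri evening→Kahale, Sat morning→Baptiste, Sat afternoon→Mbeki, Sat evening→Baptiste, Sun morning→Kahale, Sun afternoon→Baptiste, Sun evening→Mbeki.

3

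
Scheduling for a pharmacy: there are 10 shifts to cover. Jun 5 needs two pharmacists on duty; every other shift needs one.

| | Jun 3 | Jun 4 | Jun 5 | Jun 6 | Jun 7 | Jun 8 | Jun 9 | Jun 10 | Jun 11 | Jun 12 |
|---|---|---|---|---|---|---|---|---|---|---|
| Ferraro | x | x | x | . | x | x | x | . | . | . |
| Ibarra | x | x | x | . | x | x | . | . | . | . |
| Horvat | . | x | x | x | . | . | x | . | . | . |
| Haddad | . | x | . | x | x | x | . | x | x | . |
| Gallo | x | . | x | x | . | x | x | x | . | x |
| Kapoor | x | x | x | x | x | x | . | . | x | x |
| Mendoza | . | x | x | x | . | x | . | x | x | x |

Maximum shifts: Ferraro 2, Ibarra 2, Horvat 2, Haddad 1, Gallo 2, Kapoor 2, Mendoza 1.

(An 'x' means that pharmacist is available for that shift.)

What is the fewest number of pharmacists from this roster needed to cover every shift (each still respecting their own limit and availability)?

6

11 slots to fill and no one can take more than 2, so at least ⌈11/2⌉ = 6 pharmacists are needed.
Ferraro, Ibarra, Horvat, Haddad, Gallo, and Kapoor alone can cover everything: Jun 3→Ferraro, Jun 4→Ibarra, Jun 5→Horvat+Kapoor, Jun 6→Horvat, Jun 7→Ibarra, Jun 8→Gallo, Jun 9→Ferraro, Jun 10→Haddad, Jun 11→Kapoor, Jun 12→Gallo.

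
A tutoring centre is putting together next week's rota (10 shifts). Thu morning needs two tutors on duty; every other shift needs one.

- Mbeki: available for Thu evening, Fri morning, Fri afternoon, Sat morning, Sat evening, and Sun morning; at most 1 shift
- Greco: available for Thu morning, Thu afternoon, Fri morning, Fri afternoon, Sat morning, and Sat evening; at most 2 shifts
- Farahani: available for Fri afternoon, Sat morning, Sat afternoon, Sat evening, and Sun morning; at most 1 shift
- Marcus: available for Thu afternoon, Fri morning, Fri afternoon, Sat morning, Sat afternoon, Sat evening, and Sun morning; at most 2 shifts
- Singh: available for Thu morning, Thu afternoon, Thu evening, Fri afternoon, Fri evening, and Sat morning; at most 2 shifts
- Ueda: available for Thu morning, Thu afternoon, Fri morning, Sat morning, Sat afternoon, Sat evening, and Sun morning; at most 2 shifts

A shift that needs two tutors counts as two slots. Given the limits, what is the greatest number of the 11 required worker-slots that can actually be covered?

Total capacity across all tutors is 1+2+1+2+2+2 = 10, and 11 slots are needed, so at most 10 can be filled.
An assignment achieving 10: Thu morning→Greco+Singh, Thu afternoon→Greco, Thu evening→Mbeki, Fri morning→Marcus, Fri evening→Singh, Sat morning→Ueda, Sat afternoon→Farahani, Sat evening→Ueda, Sun morning→Marcus.
Loads: Mbeki 1/1, Greco 2/2, Farahani 1/1, Marcus 2/2, Singh 2/2, Ueda 2/2.

10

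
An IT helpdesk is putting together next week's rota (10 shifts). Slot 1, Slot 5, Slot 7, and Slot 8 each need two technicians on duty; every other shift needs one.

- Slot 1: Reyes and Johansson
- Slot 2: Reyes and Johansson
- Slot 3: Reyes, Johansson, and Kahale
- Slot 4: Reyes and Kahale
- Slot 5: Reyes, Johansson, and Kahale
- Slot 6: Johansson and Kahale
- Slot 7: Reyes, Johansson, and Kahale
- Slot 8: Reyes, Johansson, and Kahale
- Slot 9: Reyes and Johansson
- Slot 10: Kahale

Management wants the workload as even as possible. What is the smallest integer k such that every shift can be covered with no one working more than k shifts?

With 3 technicians and 14 worker-slots to fill, someone must work at least ⌈14/3⌉ = 5 shifts, so k ≥ 5.
k = 5 works: Slot 1→Reyes+Johansson, Slot 2→Reyes, Slot 3→Reyes, Slot 4→Reyes, Slot 5→Johansson+Kahale, Slot 6→Johansson, Slot 7→Johansson+Kahale, Slot 8→Johansson+Kahale, Slot 9→Reyes, Slot 10→Kahale.
Loads: Reyes 5, Johansson 5, Kahale 4 — all ≤ 5.

5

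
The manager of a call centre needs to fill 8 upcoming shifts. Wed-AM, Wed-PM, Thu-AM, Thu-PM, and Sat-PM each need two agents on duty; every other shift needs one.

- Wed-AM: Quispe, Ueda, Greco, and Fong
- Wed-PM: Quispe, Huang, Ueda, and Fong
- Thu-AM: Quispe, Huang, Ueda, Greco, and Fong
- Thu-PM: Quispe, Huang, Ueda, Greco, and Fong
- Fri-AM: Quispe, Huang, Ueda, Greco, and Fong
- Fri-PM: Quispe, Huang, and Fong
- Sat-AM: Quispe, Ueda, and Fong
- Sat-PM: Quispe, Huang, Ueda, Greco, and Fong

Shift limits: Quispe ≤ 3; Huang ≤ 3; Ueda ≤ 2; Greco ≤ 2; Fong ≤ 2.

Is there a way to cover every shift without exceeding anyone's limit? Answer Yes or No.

Total capacity is 3+3+2+2+2 = 12 but 13 worker-slots are needed — infeasible.

No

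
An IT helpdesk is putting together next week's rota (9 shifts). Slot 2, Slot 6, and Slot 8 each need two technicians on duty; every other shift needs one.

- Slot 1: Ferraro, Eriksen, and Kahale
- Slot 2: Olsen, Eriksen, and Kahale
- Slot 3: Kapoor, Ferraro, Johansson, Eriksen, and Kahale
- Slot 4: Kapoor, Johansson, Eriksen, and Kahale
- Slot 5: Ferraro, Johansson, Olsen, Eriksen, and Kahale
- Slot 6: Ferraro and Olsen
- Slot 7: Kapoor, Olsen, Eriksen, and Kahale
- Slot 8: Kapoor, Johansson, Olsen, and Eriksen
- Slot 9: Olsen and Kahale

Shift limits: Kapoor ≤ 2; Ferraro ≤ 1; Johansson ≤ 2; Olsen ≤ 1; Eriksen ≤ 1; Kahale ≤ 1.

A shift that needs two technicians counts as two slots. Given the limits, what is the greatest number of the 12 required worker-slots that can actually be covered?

Total capacity across all technicians is 2+1+2+1+1+1 = 8, and 12 slots are needed, so at most 8 can be filled.
An assignment achieving 8: Slot 1→Eriksen, Slot 3→Johansson, Slot 4→Kapoor, Slot 6→Ferraro+Olsen, Slot 7→Kapoor, Slot 8→Johansson, Slot 9→Kahale.
Loads: Kapoor 2/2, Ferraro 1/1, Johansson 2/2, Olsen 1/1, Eriksen 1/1, Kahale 1/1.

8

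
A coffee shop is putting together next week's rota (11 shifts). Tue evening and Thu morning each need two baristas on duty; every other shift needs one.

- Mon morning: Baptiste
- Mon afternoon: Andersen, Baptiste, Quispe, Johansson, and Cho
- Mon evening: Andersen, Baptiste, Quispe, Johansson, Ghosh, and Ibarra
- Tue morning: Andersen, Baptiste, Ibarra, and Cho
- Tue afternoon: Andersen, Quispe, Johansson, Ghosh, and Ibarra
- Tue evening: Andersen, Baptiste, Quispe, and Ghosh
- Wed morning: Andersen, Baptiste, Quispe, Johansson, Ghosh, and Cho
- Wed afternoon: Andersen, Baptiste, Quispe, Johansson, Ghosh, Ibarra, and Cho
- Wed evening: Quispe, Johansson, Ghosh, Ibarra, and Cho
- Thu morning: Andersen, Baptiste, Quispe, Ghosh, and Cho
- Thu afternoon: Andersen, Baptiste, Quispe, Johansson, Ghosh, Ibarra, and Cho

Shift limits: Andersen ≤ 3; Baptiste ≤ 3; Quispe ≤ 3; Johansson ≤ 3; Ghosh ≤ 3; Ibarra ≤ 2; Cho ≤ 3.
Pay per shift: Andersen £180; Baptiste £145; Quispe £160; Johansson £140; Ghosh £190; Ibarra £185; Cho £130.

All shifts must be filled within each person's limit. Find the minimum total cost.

Mon morning can only be covered by Baptiste, so that assignment is forced.
Picking the cheapest available barista for each shift independently would cost £1785, but that ignores the shift limits.
An optimal schedule: Mon morning→Baptiste, Mon afternoon→Cho, Mon evening→Johansson, Tue morning→Cho, Tue afternoon→Johansson, Tue evening→Baptiste+Quispe, Wed morning→Johansson, Wed afternoon→Baptiste, Wed evening→Cho, Thu morning→Quispe+Andersen, Thu afternoon→Quispe.
Total: 145 + 130 + 140 + 130 + 140 + 145 + 160 + 140 + 145 + 130 + 160 + 180 + 160 = £1905.

£1905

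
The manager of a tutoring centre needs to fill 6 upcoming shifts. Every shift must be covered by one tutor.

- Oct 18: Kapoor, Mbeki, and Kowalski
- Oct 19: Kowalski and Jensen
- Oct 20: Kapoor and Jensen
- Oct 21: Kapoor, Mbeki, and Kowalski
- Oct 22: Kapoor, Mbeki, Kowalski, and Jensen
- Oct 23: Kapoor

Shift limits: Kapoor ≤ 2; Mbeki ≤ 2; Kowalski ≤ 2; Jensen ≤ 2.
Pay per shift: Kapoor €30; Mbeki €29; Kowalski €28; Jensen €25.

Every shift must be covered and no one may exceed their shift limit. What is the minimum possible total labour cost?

Oct 23 can only be covered by Kapoor, so that assignment is forced.
Picking the cheapest available tutor for each shift independently would cost €161, but that ignores the shift limits.
An optimal schedule: Oct 18→Kowalski, Oct 19→Jensen, Oct 20→Jensen, Oct 21→Kowalski, Oct 22→Mbeki, Oct 23→Kapoor.
Total: 28 + 25 + 25 + 28 + 29 + 30 = €165.

€165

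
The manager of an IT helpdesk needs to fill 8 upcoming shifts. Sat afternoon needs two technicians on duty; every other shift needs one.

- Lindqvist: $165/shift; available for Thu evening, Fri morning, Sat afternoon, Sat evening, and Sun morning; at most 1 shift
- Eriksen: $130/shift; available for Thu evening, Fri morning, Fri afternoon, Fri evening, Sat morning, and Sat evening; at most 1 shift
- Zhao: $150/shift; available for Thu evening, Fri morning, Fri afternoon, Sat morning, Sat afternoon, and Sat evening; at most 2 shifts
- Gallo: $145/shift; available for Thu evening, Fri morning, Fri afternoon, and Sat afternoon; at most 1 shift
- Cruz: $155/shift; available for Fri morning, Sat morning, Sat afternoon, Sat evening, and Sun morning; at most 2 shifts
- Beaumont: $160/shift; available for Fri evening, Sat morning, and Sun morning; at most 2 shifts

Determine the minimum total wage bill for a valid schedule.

$1370

Picking the cheapest available technician for each shift independently would cost $1230, but that ignores the shift limits.
An optimal schedule: Thu evening→Lindqvist, Fri morning→Cruz, Fri afternoon→Zhao, Fri evening→Eriksen, Sat morning→Beaumont, Sat afternoon→Gallo+Cruz, Sat evening→Zhao, Sun morning→Beaumont.
Total: 165 + 155 + 150 + 130 + 160 + 145 + 155 + 150 + 160 = $1370.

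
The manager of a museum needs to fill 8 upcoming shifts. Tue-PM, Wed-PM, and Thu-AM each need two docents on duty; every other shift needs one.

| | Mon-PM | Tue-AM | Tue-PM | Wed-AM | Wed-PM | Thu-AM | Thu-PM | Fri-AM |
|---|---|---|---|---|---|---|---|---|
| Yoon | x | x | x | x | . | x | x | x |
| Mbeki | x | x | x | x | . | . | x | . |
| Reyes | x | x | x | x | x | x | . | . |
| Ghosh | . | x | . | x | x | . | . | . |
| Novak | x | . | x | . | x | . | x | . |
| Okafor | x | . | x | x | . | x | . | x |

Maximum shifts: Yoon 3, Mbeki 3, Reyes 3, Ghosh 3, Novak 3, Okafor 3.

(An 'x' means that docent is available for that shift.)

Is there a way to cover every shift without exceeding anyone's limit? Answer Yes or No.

One valid schedule: Mon-PM→Mbeki, Tue-AM→Mbeki, Tue-PM→Reyes+Novak, Wed-AM→Mbeki, Wed-PM→Reyes+Ghosh, Thu-AM→Yoon+Reyes, Thu-PM→Yoon, Fri-AM→Yoon.
Loads: Yoon 3/3, Mbeki 3/3, Reyes 3/3, Ghosh 1/3, Novak 1/3, Okafor 0/3 — all within limits.

Yes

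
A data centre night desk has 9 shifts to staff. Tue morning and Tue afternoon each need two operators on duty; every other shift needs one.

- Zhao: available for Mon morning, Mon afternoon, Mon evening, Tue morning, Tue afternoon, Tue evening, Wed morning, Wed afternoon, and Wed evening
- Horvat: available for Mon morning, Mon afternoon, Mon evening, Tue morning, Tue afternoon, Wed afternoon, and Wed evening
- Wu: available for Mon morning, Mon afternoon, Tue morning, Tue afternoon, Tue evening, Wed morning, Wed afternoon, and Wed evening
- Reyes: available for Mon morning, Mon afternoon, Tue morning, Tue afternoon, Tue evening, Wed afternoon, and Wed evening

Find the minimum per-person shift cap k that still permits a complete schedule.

With 4 operators and 11 worker-slots to fill, someone must work at least ⌈11/4⌉ = 3 shifts, so k ≥ 3.
k = 3 works: Mon morning→Horvat, Mon afternoon→Horvat, Mon evening→Zhao, Tue morning→Wu+Reyes, Tue afternoon→Wu+Reyes, Tue evening→Zhao, Wed morning→Zhao, Wed afternoon→Horvat, Wed evening→Wu.
Loads: Zhao 3, Horvat 3, Wu 3, Reyes 2 — all ≤ 3.

3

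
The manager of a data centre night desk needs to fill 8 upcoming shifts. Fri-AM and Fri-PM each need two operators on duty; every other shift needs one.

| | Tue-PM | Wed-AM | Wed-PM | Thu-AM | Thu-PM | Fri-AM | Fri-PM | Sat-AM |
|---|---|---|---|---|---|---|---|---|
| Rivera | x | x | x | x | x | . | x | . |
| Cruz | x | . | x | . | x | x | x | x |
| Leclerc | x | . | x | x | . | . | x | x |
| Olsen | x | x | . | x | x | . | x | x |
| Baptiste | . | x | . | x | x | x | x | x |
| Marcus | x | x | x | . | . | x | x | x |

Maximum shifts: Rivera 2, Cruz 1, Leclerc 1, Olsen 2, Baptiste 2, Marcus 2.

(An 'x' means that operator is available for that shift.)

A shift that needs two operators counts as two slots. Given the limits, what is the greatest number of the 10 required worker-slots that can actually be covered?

Total capacity across all operators is 2+1+1+2+2+2 = 10, and 10 slots are needed, so at most 10 can be filled.
An assignment achieving 10: Tue-PM→Olsen, Wed-AM→Rivera, Wed-PM→Rivera, Thu-AM→Leclerc, Thu-PM→Olsen, Fri-AM→Cruz+Baptiste, Fri-PM→Baptiste+Marcus, Sat-AM→Marcus.
Loads: Rivera 2/2, Cruz 1/1, Leclerc 1/1, Olsen 2/2, Baptiste 2/2, Marcus 2/2.

10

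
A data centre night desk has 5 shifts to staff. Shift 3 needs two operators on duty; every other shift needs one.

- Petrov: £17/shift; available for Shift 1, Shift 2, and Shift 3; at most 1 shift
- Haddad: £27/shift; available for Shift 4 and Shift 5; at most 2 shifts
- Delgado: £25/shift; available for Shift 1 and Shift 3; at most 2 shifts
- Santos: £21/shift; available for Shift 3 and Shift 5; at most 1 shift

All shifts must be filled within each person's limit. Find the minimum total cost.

£142

Shift 2 can only be covered by Petrov, so that assignment is forced.
Shift 4 can only be covered by Haddad, so that assignment is forced.
Picking the cheapest available operator for each shift independently would cost £120, but that ignores the shift limits.
An optimal schedule: Shift 1→Delgado, Shift 2→Petrov, Shift 3→Delgado+Santos, Shift 4→Haddad, Shift 5→Haddad.
Total: 25 + 17 + 25 + 21 + 27 + 27 = £142.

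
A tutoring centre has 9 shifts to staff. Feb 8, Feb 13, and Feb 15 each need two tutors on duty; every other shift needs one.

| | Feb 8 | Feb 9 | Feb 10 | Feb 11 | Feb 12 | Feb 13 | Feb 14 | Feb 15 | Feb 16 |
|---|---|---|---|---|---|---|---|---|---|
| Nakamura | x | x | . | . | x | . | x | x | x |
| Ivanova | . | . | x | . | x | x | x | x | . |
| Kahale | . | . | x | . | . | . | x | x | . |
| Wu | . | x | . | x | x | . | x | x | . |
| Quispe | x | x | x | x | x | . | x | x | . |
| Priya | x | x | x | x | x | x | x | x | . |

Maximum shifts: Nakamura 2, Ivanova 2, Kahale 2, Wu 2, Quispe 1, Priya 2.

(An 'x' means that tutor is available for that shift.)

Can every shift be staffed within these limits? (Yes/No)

No

Total capacity is 2+2+2+2+1+2 = 11 but 12 worker-slots are needed — infeasible.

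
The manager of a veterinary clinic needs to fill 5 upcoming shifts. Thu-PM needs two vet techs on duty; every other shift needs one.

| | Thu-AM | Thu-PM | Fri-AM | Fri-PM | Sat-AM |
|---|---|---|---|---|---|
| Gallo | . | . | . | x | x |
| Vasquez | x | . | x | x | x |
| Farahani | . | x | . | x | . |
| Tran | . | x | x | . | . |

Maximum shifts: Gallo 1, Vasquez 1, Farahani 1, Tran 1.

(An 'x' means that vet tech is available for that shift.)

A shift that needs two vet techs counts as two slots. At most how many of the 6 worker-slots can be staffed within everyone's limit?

4

Total capacity across all vet techs is 1+1+1+1 = 4, and 6 slots are needed, so at most 4 can be filled.
An assignment achieving 4: Thu-AM→Vasquez, Thu-PM→Farahani+Tran, Sat-AM→Gallo.
Loads: Gallo 1/1, Vasquez 1/1, Farahani 1/1, Tran 1/1.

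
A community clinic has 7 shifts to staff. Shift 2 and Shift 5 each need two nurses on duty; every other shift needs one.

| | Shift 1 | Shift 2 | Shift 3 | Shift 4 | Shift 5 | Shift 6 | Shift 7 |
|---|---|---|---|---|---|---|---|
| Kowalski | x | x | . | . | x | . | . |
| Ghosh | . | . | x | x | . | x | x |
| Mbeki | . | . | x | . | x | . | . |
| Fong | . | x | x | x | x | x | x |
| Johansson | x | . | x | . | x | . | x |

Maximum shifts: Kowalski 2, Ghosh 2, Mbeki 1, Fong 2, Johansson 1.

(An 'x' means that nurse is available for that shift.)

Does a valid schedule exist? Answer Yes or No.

Total capacity is 2+2+1+2+1 = 8 but 9 worker-slots are needed — infeasible.

No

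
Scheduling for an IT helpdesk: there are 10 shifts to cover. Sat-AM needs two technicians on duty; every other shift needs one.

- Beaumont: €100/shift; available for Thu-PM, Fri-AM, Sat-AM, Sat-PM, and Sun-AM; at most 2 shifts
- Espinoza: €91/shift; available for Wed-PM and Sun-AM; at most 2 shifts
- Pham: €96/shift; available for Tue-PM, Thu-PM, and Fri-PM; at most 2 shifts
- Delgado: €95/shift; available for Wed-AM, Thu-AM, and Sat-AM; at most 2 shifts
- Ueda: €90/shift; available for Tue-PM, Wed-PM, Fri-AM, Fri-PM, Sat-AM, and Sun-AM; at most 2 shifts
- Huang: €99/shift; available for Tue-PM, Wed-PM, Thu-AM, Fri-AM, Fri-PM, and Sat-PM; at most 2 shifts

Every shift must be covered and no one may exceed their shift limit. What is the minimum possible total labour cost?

Wed-AM can only be covered by Delgado, so that assignment is forced.
Picking the cheapest available technician for each shift independently would cost €1020, but that ignores the shift limits.
An optimal schedule: Tue-PM→Ueda, Wed-AM→Delgado, Wed-PM→Espinoza, Thu-AM→Delgado, Thu-PM→Pham, Fri-AM→Huang, Fri-PM→Pham, Sat-AM→Ueda+Beaumont, Sat-PM→Huang, Sun-AM→Espinoza.
Total: 90 + 95 + 91 + 95 + 96 + 99 + 96 + 90 + 100 + 99 + 91 = €1042.

€1042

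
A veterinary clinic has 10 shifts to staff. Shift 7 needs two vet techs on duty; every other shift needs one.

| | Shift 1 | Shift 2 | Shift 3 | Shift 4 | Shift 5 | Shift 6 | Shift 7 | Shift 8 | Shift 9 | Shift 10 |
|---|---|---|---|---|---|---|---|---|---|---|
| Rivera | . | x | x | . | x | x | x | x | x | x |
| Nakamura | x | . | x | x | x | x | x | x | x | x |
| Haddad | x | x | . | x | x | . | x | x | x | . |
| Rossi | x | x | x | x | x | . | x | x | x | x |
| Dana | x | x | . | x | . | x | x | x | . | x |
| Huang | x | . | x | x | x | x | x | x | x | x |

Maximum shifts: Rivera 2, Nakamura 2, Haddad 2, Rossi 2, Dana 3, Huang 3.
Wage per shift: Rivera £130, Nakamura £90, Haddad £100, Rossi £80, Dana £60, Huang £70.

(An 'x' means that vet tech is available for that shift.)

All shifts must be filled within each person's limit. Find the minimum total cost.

£830

Picking the cheapest available vet tech for each shift independently would cost £700, but that ignores the shift limits.
An optimal schedule: Shift 1→Dana, Shift 2→Dana, Shift 3→Huang, Shift 4→Huang, Shift 5→Huang, Shift 6→Dana, Shift 7→Nakamura+Haddad, Shift 8→Nakamura, Shift 9→Rossi, Shift 10→Rossi.
Total: 60 + 60 + 70 + 70 + 70 + 60 + 90 + 100 + 90 + 80 + 80 = £830.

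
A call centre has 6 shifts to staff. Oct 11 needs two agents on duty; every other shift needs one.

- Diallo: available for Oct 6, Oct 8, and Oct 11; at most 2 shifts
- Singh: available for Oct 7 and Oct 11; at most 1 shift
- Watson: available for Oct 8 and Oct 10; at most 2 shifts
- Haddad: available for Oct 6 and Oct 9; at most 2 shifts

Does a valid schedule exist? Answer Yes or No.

No

Total capacity is 7 and 7 slots are needed, so capacity alone doesn't rule it out.
Shifts {Oct 7, Oct 11} need 3 worker-slots in total, but the agents available for any of those shifts (Diallo and Singh) can supply at most 2 among them. So no valid schedule exists.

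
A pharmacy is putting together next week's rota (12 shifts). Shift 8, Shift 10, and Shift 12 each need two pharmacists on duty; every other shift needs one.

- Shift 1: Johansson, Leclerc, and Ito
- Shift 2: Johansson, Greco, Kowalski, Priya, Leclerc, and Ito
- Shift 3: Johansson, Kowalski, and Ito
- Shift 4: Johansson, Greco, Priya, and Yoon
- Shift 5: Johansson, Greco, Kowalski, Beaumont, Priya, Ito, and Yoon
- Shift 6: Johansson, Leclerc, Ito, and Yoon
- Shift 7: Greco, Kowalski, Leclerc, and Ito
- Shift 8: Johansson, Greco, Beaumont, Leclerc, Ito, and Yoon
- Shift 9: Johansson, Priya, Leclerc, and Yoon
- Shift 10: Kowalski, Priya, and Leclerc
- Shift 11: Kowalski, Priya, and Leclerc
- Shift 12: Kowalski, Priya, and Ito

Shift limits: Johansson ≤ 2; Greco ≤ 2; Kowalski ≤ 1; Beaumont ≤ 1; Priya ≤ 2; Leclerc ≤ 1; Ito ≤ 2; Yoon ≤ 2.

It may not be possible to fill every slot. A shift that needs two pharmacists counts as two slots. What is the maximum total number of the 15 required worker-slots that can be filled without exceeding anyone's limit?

Total capacity across all pharmacists is 2+2+1+1+2+1+2+2 = 13, and 15 slots are needed, so at most 13 can be filled.
An assignment achieving 13: Shift 1→Johansson, Shift 2→Ito, Shift 3→Johansson, Shift 4→Greco, Shift 6→Leclerc, Shift 7→Greco, Shift 8→Beaumont+Yoon, Shift 9→Yoon, Shift 10→Kowalski+Priya, Shift 11→Priya, Shift 12→Ito.
Loads: Johansson 2/2, Greco 2/2, Kowalski 1/1, Beaumont 1/1, Priya 2/2, Leclerc 1/1, Ito 2/2, Yoon 2/2.

13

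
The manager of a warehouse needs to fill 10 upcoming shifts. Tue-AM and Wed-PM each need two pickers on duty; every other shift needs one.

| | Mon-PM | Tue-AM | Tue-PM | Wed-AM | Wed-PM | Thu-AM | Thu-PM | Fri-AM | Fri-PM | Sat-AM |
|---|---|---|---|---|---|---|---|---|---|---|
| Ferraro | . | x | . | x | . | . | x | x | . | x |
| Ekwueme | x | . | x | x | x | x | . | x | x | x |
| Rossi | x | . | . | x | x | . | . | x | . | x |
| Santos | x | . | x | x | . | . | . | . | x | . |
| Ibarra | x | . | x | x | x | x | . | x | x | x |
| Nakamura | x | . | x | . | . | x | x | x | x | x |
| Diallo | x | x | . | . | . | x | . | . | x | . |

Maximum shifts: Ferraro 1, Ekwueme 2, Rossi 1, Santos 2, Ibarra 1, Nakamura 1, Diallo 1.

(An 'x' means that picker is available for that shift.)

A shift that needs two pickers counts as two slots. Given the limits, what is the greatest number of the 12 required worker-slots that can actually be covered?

Total capacity across all pickers is 1+2+1+2+1+1+1 = 9, and 12 slots are needed, so at most 9 can be filled.
An assignment achieving 9: Tue-AM→Ferraro+Diallo, Tue-PM→Ekwueme, Wed-AM→Santos, Wed-PM→Ekwueme+Rossi, Thu-AM→Ibarra, Thu-PM→Nakamura, Fri-PM→Santos.
Loads: Ferraro 1/1, Ekwueme 2/2, Rossi 1/1, Santos 2/2, Ibarra 1/1, Nakamura 1/1, Diallo 1/1.

9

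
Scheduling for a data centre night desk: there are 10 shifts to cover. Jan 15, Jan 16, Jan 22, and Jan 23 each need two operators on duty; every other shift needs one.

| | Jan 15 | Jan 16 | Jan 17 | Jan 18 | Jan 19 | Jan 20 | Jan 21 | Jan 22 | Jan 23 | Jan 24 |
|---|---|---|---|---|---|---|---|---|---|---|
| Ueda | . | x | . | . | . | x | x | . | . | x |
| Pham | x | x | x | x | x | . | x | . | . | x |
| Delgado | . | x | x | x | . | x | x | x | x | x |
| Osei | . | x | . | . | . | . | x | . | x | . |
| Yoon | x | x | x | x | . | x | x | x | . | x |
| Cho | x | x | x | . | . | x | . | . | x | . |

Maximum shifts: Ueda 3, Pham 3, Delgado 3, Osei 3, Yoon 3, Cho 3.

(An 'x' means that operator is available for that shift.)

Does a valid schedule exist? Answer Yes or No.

Yes

Jan 19 can only be covered by Pham, so that assignment is forced.
Jan 22 can only be covered by Delgado and Yoon, so that assignment is forced.
One valid schedule: Jan 15→Pham+Yoon, Jan 16→Osei+Yoon, Jan 17→Delgado, Jan 18→Pham, Jan 19→Pham, Jan 20→Ueda, Jan 21→Ueda, Jan 22→Delgado+Yoon, Jan 23→Delgado+Osei, Jan 24→Ueda.
Loads: Ueda 3/3, Pham 3/3, Delgado 3/3, Osei 2/3, Yoon 3/3, Cho 0/3 — all within limits.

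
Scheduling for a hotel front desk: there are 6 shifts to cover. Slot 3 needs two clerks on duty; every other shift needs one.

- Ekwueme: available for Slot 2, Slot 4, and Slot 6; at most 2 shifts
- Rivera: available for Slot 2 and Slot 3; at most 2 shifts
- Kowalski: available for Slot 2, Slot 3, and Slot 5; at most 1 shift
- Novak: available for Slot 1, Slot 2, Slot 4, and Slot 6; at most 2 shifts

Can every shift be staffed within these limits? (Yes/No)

Total capacity is 7 and 7 slots are needed, so capacity alone doesn't rule it out.
Shifts {Slot 3, Slot 5} need 3 worker-slots in total, but the clerks available for any of those shifts (Rivera and Kowalski) can supply at most 2 among them. So no valid schedule exists.

No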